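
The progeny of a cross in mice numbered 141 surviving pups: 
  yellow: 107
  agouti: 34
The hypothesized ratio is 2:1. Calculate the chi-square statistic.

Under the 2:1 hypothesis (Σ ratio = 3, N = 141):
  yellow: 141 × 2/3 = 94
  agouti: 141 × 1/3 = 47
χ² = Σ (O − E)² / E
  yellow: (107 − 94)² / 94 = 1.7979
  agouti: (34 − 47)² / 47 = 3.5957
χ² = 1.7979 + 3.5957 = 5.3936 ≈ 5.394

5.394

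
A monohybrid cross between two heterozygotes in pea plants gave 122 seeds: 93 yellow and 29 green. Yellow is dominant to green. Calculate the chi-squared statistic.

For a monohybrid cross between heterozygotes with complete dominance, the expected phenotypic ratio is 3:1.
Under the 3:1 hypothesis (Σ ratio = 4, N = 122):
  yellow: 122 × 3/4 = 91.5
  green: 122 × 1/4 = 30.5
χ² = Σ (O − E)² / E
  yellow: (93 − 91.5)² / 91.5 = 0.0246
  green: (29 − 30.5)² / 30.5 = 0.0738
χ² = 0.0246 + 0.0738 = 0.0984 ≈ 0.098

0.098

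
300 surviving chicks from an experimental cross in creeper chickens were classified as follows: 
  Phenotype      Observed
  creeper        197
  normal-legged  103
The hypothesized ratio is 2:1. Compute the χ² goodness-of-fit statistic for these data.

0.135

Under the 2:1 hypothesis (Σ ratio = 3, N = 300):
  creeper: 300 × 2/3 = 200
  normal-legged: 300 × 1/3 = 100
χ² = Σ (O − E)² / E
  creeper: (197 − 200)² / 200 = 0.0450
  normal-legged: (103 − 100)² / 100 = 0.0900
χ² = 0.0450 + 0.0900 = 0.135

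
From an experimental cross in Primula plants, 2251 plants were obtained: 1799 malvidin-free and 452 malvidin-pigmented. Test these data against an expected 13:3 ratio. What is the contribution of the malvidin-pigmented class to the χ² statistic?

2.124

The 13:3 ratio has 16 parts, so with N = 2251 the expected counts are:
  malvidin-free: 2251 × 13/16 = 1828.9375
  malvidin-pigmented: 2251 × 3/16 = 422.0625
Contribution of malvidin-pigmented: (452 − 422.0625)² / 422.0625 = 2.1235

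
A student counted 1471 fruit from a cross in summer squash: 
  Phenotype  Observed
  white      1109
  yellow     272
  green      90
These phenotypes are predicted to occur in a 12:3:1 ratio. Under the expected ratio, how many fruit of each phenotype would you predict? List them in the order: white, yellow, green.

1103.25, 275.8125, 91.9375

Total ratio parts = 16. Expected numbers out of 1471:
  white: 1471 × 12/16 = 1103.25
  yellow: 1471 × 3/16 = 275.8125
  green: 1471 × 1/16 = 91.9375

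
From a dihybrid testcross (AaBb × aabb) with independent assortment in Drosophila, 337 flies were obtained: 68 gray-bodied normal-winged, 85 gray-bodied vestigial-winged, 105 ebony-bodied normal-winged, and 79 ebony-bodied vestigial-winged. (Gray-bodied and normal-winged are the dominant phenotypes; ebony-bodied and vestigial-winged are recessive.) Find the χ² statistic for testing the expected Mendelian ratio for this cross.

A dihybrid testcross with independent assortment gives a 1:1:1:1 ratio.
Expected counts for N = 337 under a 1:1:1:1 ratio (total parts = 4):
  gray-bodied normal-winged: 337 × 1/4 = 84.25
  gray-bodied vestigial-winged: 337 × 1/4 = 84.25
  ebony-bodied normal-winged: 337 × 1/4 = 84.25
  ebony-bodied vestigial-winged: 337 × 1/4 = 84.25
χ² = Σ (O − E)² / E
  gray-bodied normal-winged: (68 − 84.25)² / 84.25 = 3.1343
  gray-bodied vestigial-winged: (85 − 84.25)² / 84.25 = 0.0067
  ebony-bodied normal-winged: (105 − 84.25)² / 84.25 = 5.1105
  ebony-bodied vestigial-winged: (79 − 84.25)² / 84.25 = 0.3272
χ² = 3.1343 + 0.0067 + 5.1105 + 0.3272 = 8.5787 ≈ 8.579

8.579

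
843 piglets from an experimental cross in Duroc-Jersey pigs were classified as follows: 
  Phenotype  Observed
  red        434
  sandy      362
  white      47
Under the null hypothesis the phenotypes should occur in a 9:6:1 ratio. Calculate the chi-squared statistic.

The 9:6:1 ratio has 16 parts, so with N = 843 the expected counts are:
  red: 843 × 9/16 = 474.1875
  sandy: 843 × 6/16 = 316.125
  white: 843 × 1/16 = 52.6875
χ² = Σ (O − E)² / E
  red: (434 − 474.1875)² / 474.1875 = 3.4059
  sandy: (362 − 316.125)² / 316.125 = 6.6572
  white: (47 − 52.6875)² / 52.6875 = 0.6140
χ² = 3.4059 + 6.6572 + 0.6140 = 10.6771 ≈ 10.677

10.677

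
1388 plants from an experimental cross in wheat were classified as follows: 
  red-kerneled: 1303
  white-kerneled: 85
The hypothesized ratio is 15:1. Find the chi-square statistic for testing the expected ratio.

0.038

Expected counts for N = 1388 under a 15:1 ratio (total parts = 16):
  red-kerneled: 1388 × 15/16 = 1301.25
  white-kerneled: 1388 × 1/16 = 86.75
χ² = Σ (O − E)² / E
  red-kerneled: (1303 − 1301.25)² / 1301.25 = 0.0024
  white-kerneled: (85 − 86.75)² / 86.75 = 0.0353
χ² = 0.0024 + 0.0353 = 0.0377 ≈ 0.038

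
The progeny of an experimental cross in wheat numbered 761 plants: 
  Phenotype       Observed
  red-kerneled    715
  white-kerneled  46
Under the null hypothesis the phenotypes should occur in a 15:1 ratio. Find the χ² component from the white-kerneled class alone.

0.051

Expected counts for N = 761 under a 15:1 ratio (total parts = 16):
  red-kerneled: 761 × 15/16 = 713.4375
  white-kerneled: 761 × 1/16 = 47.5625
Contribution of white-kerneled: (46 − 47.5625)² / 47.5625 = 0.0513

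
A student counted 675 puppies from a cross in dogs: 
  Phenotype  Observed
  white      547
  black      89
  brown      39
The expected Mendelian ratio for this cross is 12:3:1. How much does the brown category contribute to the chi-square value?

Expected counts for N = 675 under a 12:3:1 ratio (total parts = 16):
  white: 675 × 12/16 = 506.25
  black: 675 × 3/16 = 126.5625
  brown: 675 × 1/16 = 42.1875
Contribution of brown: (39 − 42.1875)² / 42.1875 = 0.2408

0.241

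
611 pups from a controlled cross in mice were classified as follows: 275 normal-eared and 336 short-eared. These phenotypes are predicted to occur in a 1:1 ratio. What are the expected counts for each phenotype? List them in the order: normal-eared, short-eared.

305.5, 305.5

The 1:1 ratio has 2 parts, so with N = 611 the expected counts are:
  normal-eared: 611 × 1/2 = 305.5
  short-eared: 611 × 1/2 = 305.5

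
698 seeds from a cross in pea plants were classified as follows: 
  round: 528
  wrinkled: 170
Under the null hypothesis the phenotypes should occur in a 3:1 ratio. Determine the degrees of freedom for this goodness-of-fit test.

A goodness-of-fit test with 2 phenotype classes has df = 2 − 1 = 1.

1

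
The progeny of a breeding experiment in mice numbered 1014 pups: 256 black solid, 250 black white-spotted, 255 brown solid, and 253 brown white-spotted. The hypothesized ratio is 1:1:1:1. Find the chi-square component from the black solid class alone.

Total ratio parts = 4. Expected numbers out of 1014:
  black solid: 1014 × 1/4 = 253.5
  black white-spotted: 1014 × 1/4 = 253.5
  brown solid: 1014 × 1/4 = 253.5
  brown white-spotted: 1014 × 1/4 = 253.5
Contribution of black solid: (256 − 253.5)² / 253.5 = 0.0247

0.025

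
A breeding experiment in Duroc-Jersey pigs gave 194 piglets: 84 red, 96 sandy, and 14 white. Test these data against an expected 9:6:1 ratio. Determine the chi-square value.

Total ratio parts = 16. Expected numbers out of 194:
  red: 194 × 9/16 = 109.125
  sandy: 194 × 6/16 = 72.75
  white: 194 × 1/16 = 12.125
χ² = Σ (O − E)² / E
  red: (84 − 109.125)² / 109.125 = 5.7848
  sandy: (96 − 72.75)² / 72.75 = 7.4304
  white: (14 − 12.125)² / 12.125 = 0.2899
χ² = 5.7848 + 7.4304 + 0.2899 = 13.5051 ≈ 13.505

13.505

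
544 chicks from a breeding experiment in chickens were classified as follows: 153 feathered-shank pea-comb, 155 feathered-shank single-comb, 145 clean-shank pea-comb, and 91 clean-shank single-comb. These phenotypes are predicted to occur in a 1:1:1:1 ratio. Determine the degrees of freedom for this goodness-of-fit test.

A goodness-of-fit test with 4 phenotype classes has df = 4 − 1 = 3.

3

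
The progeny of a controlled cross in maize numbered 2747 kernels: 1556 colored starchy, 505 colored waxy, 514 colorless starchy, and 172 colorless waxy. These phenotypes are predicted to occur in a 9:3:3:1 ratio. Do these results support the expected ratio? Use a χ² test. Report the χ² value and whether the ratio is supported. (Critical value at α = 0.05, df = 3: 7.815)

Under the 9:3:3:1 hypothesis (Σ ratio = 16, N = 2747):
  colored starchy: 2747 × 9/16 = 1545.1875
  colored waxy: 2747 × 3/16 = 515.0625
  colorless starchy: 2747 × 3/16 = 515.0625
  colorless waxy: 2747 × 1/16 = 171.6875
χ² = Σ (O − E)² / E
  colored starchy: (1556 − 1545.1875)² / 1545.1875 = 0.0757
  colored waxy: (505 − 515.0625)² / 515.0625 = 0.1966
  colorless starchy: (514 − 515.0625)² / 515.0625 = 0.0022
  colorless waxy: (172 − 171.6875)² / 171.6875 = 0.0006
χ² = 0.0757 + 0.1966 + 0.0022 + 0.0006 = 0.2751 ≈ 0.275
Degrees of freedom = 4 − 1 = 3; critical value at α = 0.05 is 7.815.
Since 0.275 < 7.815, we fail to reject the null hypothesis — the data are consistent with the 9:3:3:1 ratio.

0.275; consistent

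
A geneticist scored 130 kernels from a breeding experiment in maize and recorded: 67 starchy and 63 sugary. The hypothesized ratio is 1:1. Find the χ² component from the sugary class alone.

Total ratio parts = 2. Expected numbers out of 130:
  starchy: 130 × 1/2 = 65
  sugary: 130 × 1/2 = 65
Contribution of sugary: (63 − 65)² / 65 = 0.0615

0.062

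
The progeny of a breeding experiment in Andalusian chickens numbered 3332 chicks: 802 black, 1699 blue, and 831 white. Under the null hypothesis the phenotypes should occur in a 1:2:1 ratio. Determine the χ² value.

1.812

The 1:2:1 ratio has 4 parts, so with N = 3332 the expected counts are:
  black: 3332 × 1/4 = 833
  blue: 3332 × 2/4 = 1666
  white: 3332 × 1/4 = 833
χ² = Σ (O − E)² / E
  black: (802 − 833)² / 833 = 1.1537
  blue: (1699 − 1666)² / 1666 = 0.6537
  white: (831 − 833)² / 833 = 0.0048
χ² = 1.1537 + 0.6537 + 0.0048 = 1.8122 ≈ 1.812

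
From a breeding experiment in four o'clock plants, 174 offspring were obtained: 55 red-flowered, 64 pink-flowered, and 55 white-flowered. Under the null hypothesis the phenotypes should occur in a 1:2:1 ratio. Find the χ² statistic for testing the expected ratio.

The 1:2:1 ratio has 4 parts, so with N = 174 the expected counts are:
  red-flowered: 174 × 1/4 = 43.5
  pink-flowered: 174 × 2/4 = 87
  white-flowered: 174 × 1/4 = 43.5
χ² = Σ (O − E)² / E
  red-flowered: (55 − 43.5)² / 43.5 = 3.0402
  pink-flowered: (64 − 87)² / 87 = 6.0805
  white-flowered: (55 − 43.5)² / 43.5 = 3.0402
χ² = 3.0402 + 6.0805 + 3.0402 = 12.1609 ≈ 12.161

12.161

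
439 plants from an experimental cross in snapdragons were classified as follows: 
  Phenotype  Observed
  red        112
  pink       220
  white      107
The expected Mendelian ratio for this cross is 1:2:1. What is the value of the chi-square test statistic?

The 1:2:1 ratio has 4 parts, so with N = 439 the expected counts are:
  red: 439 × 1/4 = 109.75
  pink: 439 × 2/4 = 219.5
  white: 439 × 1/4 = 109.75
χ² = Σ (O − E)² / E
  red: (112 − 109.75)² / 109.75 = 0.0461
  pink: (220 − 219.5)² / 219.5 = 0.0011
  white: (107 − 109.75)² / 109.75 = 0.0689
χ² = 0.0461 + 0.0011 + 0.0689 = 0.1161 ≈ 0.116

0.116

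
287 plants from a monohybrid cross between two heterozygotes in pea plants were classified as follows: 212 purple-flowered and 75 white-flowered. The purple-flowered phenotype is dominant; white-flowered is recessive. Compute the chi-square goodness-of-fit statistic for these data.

For a monohybrid cross between heterozygotes with complete dominance, the expected phenotypic ratio is 3:1.
Expected counts for N = 287 under a 3:1 ratio (total parts = 4):
  purple-flowered: 287 × 3/4 = 215.25
  white-flowered: 287 × 1/4 = 71.75
χ² = Σ (O − E)² / E
  purple-flowered: (212 − 215.25)² / 215.25 = 0.0491
  white-flowered: (75 − 71.75)² / 71.75 = 0.1472
χ² = 0.0491 + 0.1472 = 0.1963 ≈ 0.196

0.196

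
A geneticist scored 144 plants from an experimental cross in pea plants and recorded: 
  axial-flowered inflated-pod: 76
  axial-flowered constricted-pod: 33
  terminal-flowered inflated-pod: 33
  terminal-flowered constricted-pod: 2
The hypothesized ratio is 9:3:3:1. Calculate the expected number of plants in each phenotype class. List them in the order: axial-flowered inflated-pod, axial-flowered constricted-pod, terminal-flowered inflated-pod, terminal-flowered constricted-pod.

81, 27, 27, 9

The 9:3:3:1 ratio has 16 parts, so with N = 144 the expected counts are:
  axial-flowered inflated-pod: 144 × 9/16 = 81
  axial-flowered constricted-pod: 144 × 3/16 = 27
  terminal-flowered inflated-pod: 144 × 3/16 = 27
  terminal-flowered constricted-pod: 144 × 1/16 = 9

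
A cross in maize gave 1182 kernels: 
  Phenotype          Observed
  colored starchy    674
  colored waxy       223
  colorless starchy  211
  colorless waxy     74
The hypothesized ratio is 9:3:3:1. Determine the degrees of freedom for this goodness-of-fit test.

3

A goodness-of-fit test with 4 phenotype classes has df = 4 − 1 = 3.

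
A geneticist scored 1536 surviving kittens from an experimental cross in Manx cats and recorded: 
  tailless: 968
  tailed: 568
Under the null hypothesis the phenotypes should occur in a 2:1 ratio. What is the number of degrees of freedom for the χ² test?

A goodness-of-fit test with 2 phenotype classes has df = 2 − 1 = 1.

1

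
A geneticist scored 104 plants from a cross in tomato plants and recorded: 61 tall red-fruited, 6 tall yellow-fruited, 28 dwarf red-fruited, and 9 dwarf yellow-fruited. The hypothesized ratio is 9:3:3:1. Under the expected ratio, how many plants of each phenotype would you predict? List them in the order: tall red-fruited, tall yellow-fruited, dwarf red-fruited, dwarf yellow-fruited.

The 9:3:3:1 ratio has 16 parts, so with N = 104 the expected counts are:
  tall red-fruited: 104 × 9/16 = 58.5
  tall yellow-fruited: 104 × 3/16 = 19.5
  dwarf red-fruited: 104 × 3/16 = 19.5
  dwarf yellow-fruited: 104 × 1/16 = 6.5

58.5, 19.5, 19.5, 6.5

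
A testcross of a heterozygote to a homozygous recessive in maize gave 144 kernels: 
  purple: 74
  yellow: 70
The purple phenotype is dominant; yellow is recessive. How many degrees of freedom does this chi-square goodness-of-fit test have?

A testcross of a heterozygote (Aa × aa) gives a 1:1 phenotypic ratio.
A goodness-of-fit test with 2 phenotype classes has df = 2 − 1 = 1.

1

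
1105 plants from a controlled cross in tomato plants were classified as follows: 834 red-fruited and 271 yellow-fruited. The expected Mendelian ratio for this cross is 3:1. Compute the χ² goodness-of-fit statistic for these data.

Under the 3:1 hypothesis (Σ ratio = 4, N = 1105):
  red-fruited: 1105 × 3/4 = 828.75
  yellow-fruited: 1105 × 1/4 = 276.25
χ² = Σ (O − E)² / E
  red-fruited: (834 − 828.75)² / 828.75 = 0.0333
  yellow-fruited: (271 − 276.25)² / 276.25 = 0.0998
χ² = 0.0333 + 0.0998 = 0.1331 ≈ 0.133

0.133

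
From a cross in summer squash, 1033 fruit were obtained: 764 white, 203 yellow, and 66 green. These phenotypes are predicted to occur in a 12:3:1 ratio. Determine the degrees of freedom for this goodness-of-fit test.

A goodness-of-fit test with 3 phenotype classes has df = 3 − 1 = 2.

2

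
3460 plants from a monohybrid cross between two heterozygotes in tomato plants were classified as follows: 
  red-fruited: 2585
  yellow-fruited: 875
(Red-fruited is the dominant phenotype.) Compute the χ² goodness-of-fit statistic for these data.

0.154

For a monohybrid cross between heterozygotes with complete dominance, the expected phenotypic ratio is 3:1.
Under the 3:1 hypothesis (Σ ratio = 4, N = 3460):
  red-fruited: 3460 × 3/4 = 2595
  yellow-fruited: 3460 × 1/4 = 865
χ² = Σ (O − E)² / E
  red-fruited: (2585 − 2595)² / 2595 = 0.0385
  yellow-fruited: (875 − 865)² / 865 = 0.1156
χ² = 0.0385 + 0.1156 = 0.1541 ≈ 0.154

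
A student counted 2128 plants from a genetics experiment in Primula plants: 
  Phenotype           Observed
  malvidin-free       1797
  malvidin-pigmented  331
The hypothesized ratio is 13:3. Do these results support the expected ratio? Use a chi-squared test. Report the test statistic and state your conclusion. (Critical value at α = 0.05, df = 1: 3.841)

Total ratio parts = 16. Expected numbers out of 2128:
  malvidin-free: 2128 × 13/16 = 1729
  malvidin-pigmented: 2128 × 3/16 = 399
χ² = Σ (O − E)² / E
  malvidin-free: (1797 − 1729)² / 1729 = 2.6744
  malvidin-pigmented: (331 − 399)² / 399 = 11.5890
χ² = 2.6744 + 11.5890 = 14.2634 ≈ 14.263
Degrees of freedom = 2 − 1 = 1; critical value at α = 0.05 is 3.841.
Since 14.263 > 3.841, we reject the null hypothesis — the data do not fit the 13:3 ratio.

14.263; not consistent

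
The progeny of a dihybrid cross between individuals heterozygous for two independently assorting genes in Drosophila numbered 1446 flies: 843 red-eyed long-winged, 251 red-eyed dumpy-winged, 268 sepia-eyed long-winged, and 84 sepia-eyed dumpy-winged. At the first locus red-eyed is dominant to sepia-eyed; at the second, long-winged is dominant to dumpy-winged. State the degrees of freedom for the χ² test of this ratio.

3

A dihybrid F₂ with independent assortment and complete dominance at both loci gives a 9:3:3:1 phenotypic ratio.
A goodness-of-fit test with 4 phenotype classes has df = 4 − 1 = 3.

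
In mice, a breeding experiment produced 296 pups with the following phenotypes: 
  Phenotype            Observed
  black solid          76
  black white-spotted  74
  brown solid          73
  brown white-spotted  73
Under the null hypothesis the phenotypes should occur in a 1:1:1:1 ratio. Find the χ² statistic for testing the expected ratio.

Total ratio parts = 4. Expected numbers out of 296:
  black solid: 296 × 1/4 = 74
  black white-spotted: 296 × 1/4 = 74
  brown solid: 296 × 1/4 = 74
  brown white-spotted: 296 × 1/4 = 74
χ² = Σ (O − E)² / E
  black solid: (76 − 74)² / 74 = 0.0541
  black white-spotted: (74 − 74)² / 74 = 0.0000
  brown solid: (73 − 74)² / 74 = 0.0135
  brown white-spotted: (73 − 74)² / 74 = 0.0135
χ² = 0.0541 + 0.0000 + 0.0135 + 0.0135 = 0.0811 ≈ 0.081

0.081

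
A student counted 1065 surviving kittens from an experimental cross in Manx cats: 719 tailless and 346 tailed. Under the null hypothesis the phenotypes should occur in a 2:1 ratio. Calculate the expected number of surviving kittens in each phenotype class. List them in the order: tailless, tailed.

The 2:1 ratio has 3 parts, so with N = 1065 the expected counts are:
  tailless: 1065 × 2/3 = 710
  tailed: 1065 × 1/3 = 355

710, 355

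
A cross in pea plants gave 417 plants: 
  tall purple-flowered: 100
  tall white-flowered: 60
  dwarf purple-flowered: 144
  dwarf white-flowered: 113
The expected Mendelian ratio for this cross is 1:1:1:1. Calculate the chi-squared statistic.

34.847

Total ratio parts = 4. Expected numbers out of 417:
  tall purple-flowered: 417 × 1/4 = 104.25
  tall white-flowered: 417 × 1/4 = 104.25
  dwarf purple-flowered: 417 × 1/4 = 104.25
  dwarf white-flowered: 417 × 1/4 = 104.25
χ² = Σ (O − E)² / E
  tall purple-flowered: (100 − 104.25)² / 104.25 = 0.1733
  tall white-flowered: (60 − 104.25)² / 104.25 = 18.7824
  dwarf purple-flowered: (144 − 104.25)² / 104.25 = 15.1565
  dwarf white-flowered: (113 − 104.25)² / 104.25 = 0.7344
χ² = 0.1733 + 18.7824 + 15.1565 + 0.7344 = 34.8466 ≈ 34.847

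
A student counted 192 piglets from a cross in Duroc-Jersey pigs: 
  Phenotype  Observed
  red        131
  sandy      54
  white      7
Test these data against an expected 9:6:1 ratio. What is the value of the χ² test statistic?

Total ratio parts = 16. Expected numbers out of 192:
  red: 192 × 9/16 = 108
  sandy: 192 × 6/16 = 72
  white: 192 × 1/16 = 12
χ² = Σ (O − E)² / E
  red: (131 − 108)² / 108 = 4.8981
  sandy: (54 − 72)² / 72 = 4.5000
  white: (7 − 12)² / 12 = 2.0833
χ² = 4.8981 + 4.5000 + 2.0833 = 11.4814 ≈ 11.481

11.481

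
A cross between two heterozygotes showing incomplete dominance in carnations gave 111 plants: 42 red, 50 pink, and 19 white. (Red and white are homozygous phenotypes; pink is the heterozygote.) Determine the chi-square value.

With incomplete dominance, a heterozygote × heterozygote cross gives a 1:2:1 phenotypic ratio.
The 1:2:1 ratio has 4 parts, so with N = 111 the expected counts are:
  red: 111 × 1/4 = 27.75
  pink: 111 × 2/4 = 55.5
  white: 111 × 1/4 = 27.75
χ² = Σ (O − E)² / E
  red: (42 − 27.75)² / 27.75 = 7.3176
  pink: (50 − 55.5)² / 55.5 = 0.5450
  white: (19 − 27.75)² / 27.75 = 2.7590
χ² = 7.3176 + 0.5450 + 2.7590 = 10.6216 ≈ 10.622

10.622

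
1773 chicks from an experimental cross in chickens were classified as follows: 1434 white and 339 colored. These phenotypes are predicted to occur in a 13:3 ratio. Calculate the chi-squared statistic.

0.159

The 13:3 ratio has 16 parts, so with N = 1773 the expected counts are:
  white: 1773 × 13/16 = 1440.5625
  colored: 1773 × 3/16 = 332.4375
χ² = Σ (O − E)² / E
  white: (1434 − 1440.5625)² / 1440.5625 = 0.0299
  colored: (339 − 332.4375)² / 332.4375 = 0.1295
χ² = 0.0299 + 0.1295 = 0.1594 ≈ 0.159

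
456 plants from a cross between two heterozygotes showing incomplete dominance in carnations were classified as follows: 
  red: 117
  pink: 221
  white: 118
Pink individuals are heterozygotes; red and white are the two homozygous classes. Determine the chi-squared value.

0.434

With incomplete dominance, a heterozygote × heterozygote cross gives a 1:2:1 phenotypic ratio.
Under the 1:2:1 hypothesis (Σ ratio = 4, N = 456):
  red: 456 × 1/4 = 114
  pink: 456 × 2/4 = 228
  white: 456 × 1/4 = 114
χ² = Σ (O − E)² / E
  red: (117 − 114)² / 114 = 0.0789
  pink: (221 − 228)² / 228 = 0.2149
  white: (118 − 114)² / 114 = 0.1404
χ² = 0.0789 + 0.2149 + 0.1404 = 0.4342 ≈ 0.434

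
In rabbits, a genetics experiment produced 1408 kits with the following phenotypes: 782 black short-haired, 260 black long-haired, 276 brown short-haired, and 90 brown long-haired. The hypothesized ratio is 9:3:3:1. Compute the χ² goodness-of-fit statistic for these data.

0.778

The 9:3:3:1 ratio has 16 parts, so with N = 1408 the expected counts are:
  black short-haired: 1408 × 9/16 = 792
  black long-haired: 1408 × 3/16 = 264
  brown short-haired: 1408 × 3/16 = 264
  brown long-haired: 1408 × 1/16 = 88
χ² = Σ (O − E)² / E
  black short-haired: (782 − 792)² / 792 = 0.1263
  black long-haired: (260 − 264)² / 264 = 0.0606
  brown short-haired: (276 − 264)² / 264 = 0.5455
  brown long-haired: (90 − 88)² / 88 = 0.0455
χ² = 0.1263 + 0.0606 + 0.5455 + 0.0455 = 0.7779 ≈ 0.778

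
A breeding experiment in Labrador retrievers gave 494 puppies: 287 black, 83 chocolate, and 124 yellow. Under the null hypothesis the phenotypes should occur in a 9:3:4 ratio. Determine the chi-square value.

1.302

Total ratio parts = 16. Expected numbers out of 494:
  black: 494 × 9/16 = 277.875
  chocolate: 494 × 3/16 = 92.625
  yellow: 494 × 4/16 = 123.5
χ² = Σ (O − E)² / E
  black: (287 − 277.875)² / 277.875 = 0.2997
  chocolate: (83 − 92.625)² / 92.625 = 1.0002
  yellow: (124 − 123.5)² / 123.5 = 0.0020
χ² = 0.2997 + 1.0002 + 0.0020 = 1.3019 ≈ 1.302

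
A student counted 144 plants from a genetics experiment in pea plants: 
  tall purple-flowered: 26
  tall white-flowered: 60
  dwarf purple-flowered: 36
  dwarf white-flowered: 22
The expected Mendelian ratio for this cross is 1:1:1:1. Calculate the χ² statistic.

The 1:1:1:1 ratio has 4 parts, so with N = 144 the expected counts are:
  tall purple-flowered: 144 × 1/4 = 36
  tall white-flowered: 144 × 1/4 = 36
  dwarf purple-flowered: 144 × 1/4 = 36
  dwarf white-flowered: 144 × 1/4 = 36
χ² = Σ (O − E)² / E
  tall purple-flowered: (26 − 36)² / 36 = 2.7778
  tall white-flowered: (60 − 36)² / 36 = 16.0000
  dwarf purple-flowered: (36 − 36)² / 36 = 0.0000
  dwarf white-flowered: (22 − 36)² / 36 = 5.4444
χ² = 2.7778 + 16.0000 + 0.0000 + 5.4444 = 24.2222 ≈ 24.222

24.222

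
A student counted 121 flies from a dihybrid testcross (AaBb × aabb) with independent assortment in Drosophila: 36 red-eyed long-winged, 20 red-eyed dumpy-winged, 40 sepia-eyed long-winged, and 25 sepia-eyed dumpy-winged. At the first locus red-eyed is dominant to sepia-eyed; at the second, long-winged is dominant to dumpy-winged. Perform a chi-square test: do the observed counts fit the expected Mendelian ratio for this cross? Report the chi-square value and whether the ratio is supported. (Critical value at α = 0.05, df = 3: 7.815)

A dihybrid testcross with independent assortment gives a 1:1:1:1 ratio.
Expected counts for N = 121 under a 1:1:1:1 ratio (total parts = 4):
  red-eyed long-winged: 121 × 1/4 = 30.25
  red-eyed dumpy-winged: 121 × 1/4 = 30.25
  sepia-eyed long-winged: 121 × 1/4 = 30.25
  sepia-eyed dumpy-winged: 121 × 1/4 = 30.25
χ² = Σ (O − E)² / E
  red-eyed long-winged: (36 − 30.25)² / 30.25 = 1.0930
  red-eyed dumpy-winged: (20 − 30.25)² / 30.25 = 3.4731
  sepia-eyed long-winged: (40 − 30.25)² / 30.25 = 3.1426
  sepia-eyed dumpy-winged: (25 − 30.25)² / 30.25 = 0.9112
χ² = 1.0930 + 3.4731 + 3.1426 + 0.9112 = 8.6199 ≈ 8.620
Degrees of freedom = 4 − 1 = 3; critical value at α = 0.05 is 7.815.
Since 8.620 > 7.815, we reject the null hypothesis — the data do not fit the 1:1:1:1 ratio.

8.620; not consistent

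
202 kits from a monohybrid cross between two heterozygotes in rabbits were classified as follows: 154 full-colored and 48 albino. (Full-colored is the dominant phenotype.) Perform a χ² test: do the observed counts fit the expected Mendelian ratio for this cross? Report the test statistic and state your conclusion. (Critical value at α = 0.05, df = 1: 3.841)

For a monohybrid cross between heterozygotes with complete dominance, the expected phenotypic ratio is 3:1.
Expected counts for N = 202 under a 3:1 ratio (total parts = 4):
  full-colored: 202 × 3/4 = 151.5
  albino: 202 × 1/4 = 50.5
χ² = Σ (O − E)² / E
  full-colored: (154 − 151.5)² / 151.5 = 0.0413
  albino: (48 − 50.5)² / 50.5 = 0.1238
χ² = 0.0413 + 0.1238 = 0.1651 ≈ 0.165
Degrees of freedom = 2 − 1 = 1; critical value at α = 0.05 is 3.841.
Since 0.165 < 3.841, we fail to reject the null hypothesis — the data are consistent with the 3:1 ratio.

0.165; consistent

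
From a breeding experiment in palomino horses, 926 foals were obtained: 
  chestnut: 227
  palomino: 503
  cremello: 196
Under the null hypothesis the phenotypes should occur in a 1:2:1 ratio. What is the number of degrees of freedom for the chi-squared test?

A goodness-of-fit test with 3 phenotype classes has df = 3 − 1 = 2.

2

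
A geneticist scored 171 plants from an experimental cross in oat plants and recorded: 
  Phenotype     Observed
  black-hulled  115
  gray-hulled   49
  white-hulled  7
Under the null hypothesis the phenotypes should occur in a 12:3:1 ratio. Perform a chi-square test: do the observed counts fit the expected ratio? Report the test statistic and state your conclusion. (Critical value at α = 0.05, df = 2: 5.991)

11.589; not consistent

Total ratio parts = 16. Expected numbers out of 171:
  black-hulled: 171 × 12/16 = 128.25
  gray-hulled: 171 × 3/16 = 32.0625
  white-hulled: 171 × 1/16 = 10.6875
χ² = Σ (O − E)² / E
  black-hulled: (115 − 128.25)² / 128.25 = 1.3689
  gray-hulled: (49 − 32.0625)² / 32.0625 = 8.9475
  white-hulled: (7 − 10.6875)² / 10.6875 = 1.2723
χ² = 1.3689 + 8.9475 + 1.2723 = 11.5887 ≈ 11.589
Degrees of freedom = 3 − 1 = 2; critical value at α = 0.05 is 5.991.
Since 11.589 > 5.991, we reject the null hypothesis — the data do not fit the 12:3:1 ratio.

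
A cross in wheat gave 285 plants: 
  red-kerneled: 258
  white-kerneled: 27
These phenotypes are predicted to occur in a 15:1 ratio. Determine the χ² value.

The 15:1 ratio has 16 parts, so with N = 285 the expected counts are:
  red-kerneled: 285 × 15/16 = 267.1875
  white-kerneled: 285 × 1/16 = 17.8125
χ² = Σ (O − E)² / E
  red-kerneled: (258 − 267.1875)² / 267.1875 = 0.3159
  white-kerneled: (27 − 17.8125)² / 17.8125 = 4.7388
χ² = 0.3159 + 4.7388 = 5.0547 ≈ 5.055

5.055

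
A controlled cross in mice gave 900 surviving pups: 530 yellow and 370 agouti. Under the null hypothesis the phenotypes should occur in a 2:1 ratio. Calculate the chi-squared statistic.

Expected counts for N = 900 under a 2:1 ratio (total parts = 3):
  yellow: 900 × 2/3 = 600
  agouti: 900 × 1/3 = 300
χ² = Σ (O − E)² / E
  yellow: (530 − 600)² / 600 = 8.1667
  agouti: (370 − 300)² / 300 = 16.3333
χ² = 8.1667 + 16.3333 = 24.500

24.500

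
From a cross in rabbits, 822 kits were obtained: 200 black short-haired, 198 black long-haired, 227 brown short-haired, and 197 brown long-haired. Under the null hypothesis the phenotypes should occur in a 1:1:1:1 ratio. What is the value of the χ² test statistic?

3.022

Under the 1:1:1:1 hypothesis (Σ ratio = 4, N = 822):
  black short-haired: 822 × 1/4 = 205.5
  black long-haired: 822 × 1/4 = 205.5
  brown short-haired: 822 × 1/4 = 205.5
  brown long-haired: 822 × 1/4 = 205.5
χ² = Σ (O − E)² / E
  black short-haired: (200 − 205.5)² / 205.5 = 0.1472
  black long-haired: (198 − 205.5)² / 205.5 = 0.2737
  brown short-haired: (227 − 205.5)² / 205.5 = 2.2494
  brown long-haired: (197 − 205.5)² / 205.5 = 0.3516
χ² = 0.1472 + 0.2737 + 2.2494 + 0.3516 = 3.0219 ≈ 3.022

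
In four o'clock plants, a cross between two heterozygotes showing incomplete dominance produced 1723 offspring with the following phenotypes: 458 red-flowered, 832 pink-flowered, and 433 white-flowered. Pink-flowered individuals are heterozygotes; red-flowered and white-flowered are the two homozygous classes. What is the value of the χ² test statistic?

With incomplete dominance, a heterozygote × heterozygote cross gives a 1:2:1 phenotypic ratio.
Total ratio parts = 4. Expected numbers out of 1723:
  red-flowered: 1723 × 1/4 = 430.75
  pink-flowered: 1723 × 2/4 = 861.5
  white-flowered: 1723 × 1/4 = 430.75
χ² = Σ (O − E)² / E
  red-flowered: (458 − 430.75)² / 430.75 = 1.7239
  pink-flowered: (832 − 861.5)² / 861.5 = 1.0102
  white-flowered: (433 − 430.75)² / 430.75 = 0.0118
χ² = 1.7239 + 1.0102 + 0.0118 = 2.7459 ≈ 2.746

2.746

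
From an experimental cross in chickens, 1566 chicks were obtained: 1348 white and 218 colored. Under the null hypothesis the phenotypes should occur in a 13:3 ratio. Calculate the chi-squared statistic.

The 13:3 ratio has 16 parts, so with N = 1566 the expected counts are:
  white: 1566 × 13/16 = 1272.375
  colored: 1566 × 3/16 = 293.625
χ² = Σ (O − E)² / E
  white: (1348 − 1272.375)² / 1272.375 = 4.4949
  colored: (218 − 293.625)² / 293.625 = 19.4777
χ² = 4.4949 + 19.4777 = 23.9726 ≈ 23.973

23.973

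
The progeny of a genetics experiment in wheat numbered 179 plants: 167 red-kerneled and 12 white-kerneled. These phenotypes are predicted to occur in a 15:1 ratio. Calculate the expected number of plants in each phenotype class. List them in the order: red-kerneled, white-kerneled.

The 15:1 ratio has 16 parts, so with N = 179 the expected counts are:
  red-kerneled: 179 × 15/16 = 167.8125
  white-kerneled: 179 × 1/16 = 11.1875

167.8125, 11.1875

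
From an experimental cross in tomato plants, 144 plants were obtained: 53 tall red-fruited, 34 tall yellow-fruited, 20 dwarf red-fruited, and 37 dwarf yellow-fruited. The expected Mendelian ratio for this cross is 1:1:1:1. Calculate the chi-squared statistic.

The 1:1:1:1 ratio has 4 parts, so with N = 144 the expected counts are:
  tall red-fruited: 144 × 1/4 = 36
  tall yellow-fruited: 144 × 1/4 = 36
  dwarf red-fruited: 144 × 1/4 = 36
  dwarf yellow-fruited: 144 × 1/4 = 36
χ² = Σ (O − E)² / E
  tall red-fruited: (53 − 36)² / 36 = 8.0278
  tall yellow-fruited: (34 − 36)² / 36 = 0.1111
  dwarf red-fruited: (20 − 36)² / 36 = 7.1111
  dwarf yellow-fruited: (37 − 36)² / 36 = 0.0278
χ² = 8.0278 + 0.1111 + 7.1111 + 0.0278 = 15.2778 ≈ 15.278

15.278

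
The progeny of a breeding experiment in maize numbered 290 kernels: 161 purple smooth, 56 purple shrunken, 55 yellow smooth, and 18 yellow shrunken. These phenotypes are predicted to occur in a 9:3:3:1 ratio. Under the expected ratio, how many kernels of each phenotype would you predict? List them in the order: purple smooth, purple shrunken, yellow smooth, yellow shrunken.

Total ratio parts = 16. Expected numbers out of 290:
  purple smooth: 290 × 9/16 = 163.125
  purple shrunken: 290 × 3/16 = 54.375
  yellow smooth: 290 × 3/16 = 54.375
  yellow shrunken: 290 × 1/16 = 18.125

163.125, 54.375, 54.375, 18.125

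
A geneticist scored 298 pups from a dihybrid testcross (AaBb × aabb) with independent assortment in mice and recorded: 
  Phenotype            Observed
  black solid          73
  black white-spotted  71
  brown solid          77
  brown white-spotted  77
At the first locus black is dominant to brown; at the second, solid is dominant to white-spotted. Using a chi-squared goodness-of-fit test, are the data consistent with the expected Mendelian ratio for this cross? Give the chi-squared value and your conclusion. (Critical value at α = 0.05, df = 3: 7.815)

A dihybrid testcross with independent assortment gives a 1:1:1:1 ratio.
The 1:1:1:1 ratio has 4 parts, so with N = 298 the expected counts are:
  black solid: 298 × 1/4 = 74.5
  black white-spotted: 298 × 1/4 = 74.5
  brown solid: 298 × 1/4 = 74.5
  brown white-spotted: 298 × 1/4 = 74.5
χ² = Σ (O − E)² / E
  black solid: (73 − 74.5)² / 74.5 = 0.0302
  black white-spotted: (71 − 74.5)² / 74.5 = 0.1644
  brown solid: (77 − 74.5)² / 74.5 = 0.0839
  brown white-spotted: (77 − 74.5)² / 74.5 = 0.0839
χ² = 0.0302 + 0.1644 + 0.0839 + 0.0839 = 0.3624 ≈ 0.362
Degrees of freedom = 4 − 1 = 3; critical value at α = 0.05 is 7.815.
Since 0.362 < 7.815, we fail to reject the null hypothesis — the data are consistent with the 1:1:1:1 ratio.

0.362; consistent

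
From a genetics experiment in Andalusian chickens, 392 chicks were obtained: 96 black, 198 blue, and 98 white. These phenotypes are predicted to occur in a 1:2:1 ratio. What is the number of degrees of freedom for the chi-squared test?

2

A goodness-of-fit test with 3 phenotype classes has df = 3 − 1 = 2.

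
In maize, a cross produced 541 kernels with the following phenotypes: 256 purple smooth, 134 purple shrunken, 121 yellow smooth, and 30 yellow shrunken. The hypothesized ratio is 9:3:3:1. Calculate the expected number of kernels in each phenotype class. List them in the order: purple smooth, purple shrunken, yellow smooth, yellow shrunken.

Total ratio parts = 16. Expected numbers out of 541:
  purple smooth: 541 × 9/16 = 304.3125
  purple shrunken: 541 × 3/16 = 101.4375
  yellow smooth: 541 × 3/16 = 101.4375
  yellow shrunken: 541 × 1/16 = 33.8125

304.3125, 101.4375, 101.4375, 33.8125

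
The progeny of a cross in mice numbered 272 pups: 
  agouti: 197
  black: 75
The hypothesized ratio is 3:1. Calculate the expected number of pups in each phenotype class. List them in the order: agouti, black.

Under the 3:1 hypothesis (Σ ratio = 4, N = 272):
  agouti: 272 × 3/4 = 204
  black: 272 × 1/4 = 68

204, 68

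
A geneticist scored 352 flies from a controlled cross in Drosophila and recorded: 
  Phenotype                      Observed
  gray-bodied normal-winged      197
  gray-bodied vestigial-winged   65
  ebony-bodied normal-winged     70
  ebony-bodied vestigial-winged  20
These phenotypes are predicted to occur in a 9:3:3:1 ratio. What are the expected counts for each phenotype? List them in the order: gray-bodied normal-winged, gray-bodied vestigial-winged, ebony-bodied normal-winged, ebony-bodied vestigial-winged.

198, 66, 66, 22

Total ratio parts = 16. Expected numbers out of 352:
  gray-bodied normal-winged: 352 × 9/16 = 198
  gray-bodied vestigial-winged: 352 × 3/16 = 66
  ebony-bodied normal-winged: 352 × 3/16 = 66
  ebony-bodied vestigial-winged: 352 × 1/16 = 22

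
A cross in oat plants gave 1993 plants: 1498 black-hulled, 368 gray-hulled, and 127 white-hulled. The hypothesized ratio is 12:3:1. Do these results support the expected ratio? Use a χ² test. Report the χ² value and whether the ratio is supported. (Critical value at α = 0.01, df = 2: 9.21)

Expected counts for N = 1993 under a 12:3:1 ratio (total parts = 16):
  black-hulled: 1993 × 12/16 = 1494.75
  gray-hulled: 1993 × 3/16 = 373.6875
  white-hulled: 1993 × 1/16 = 124.5625
χ² = Σ (O − E)² / E
  black-hulled: (1498 − 1494.75)² / 1494.75 = 0.0071
  gray-hulled: (368 − 373.6875)² / 373.6875 = 0.0866
  white-hulled: (127 − 124.5625)² / 124.5625 = 0.0477
χ² = 0.0071 + 0.0866 + 0.0477 = 0.1414 ≈ 0.141
Degrees of freedom = 3 − 1 = 2; critical value at α = 0.01 is 9.21.
Since 0.141 < 9.21, we fail to reject the null hypothesis — the data are consistent with the 12:3:1 ratio.

0.141; consistent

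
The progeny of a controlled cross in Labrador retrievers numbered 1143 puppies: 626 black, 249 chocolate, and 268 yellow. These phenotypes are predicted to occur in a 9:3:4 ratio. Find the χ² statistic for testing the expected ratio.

Expected counts for N = 1143 under a 9:3:4 ratio (total parts = 16):
  black: 1143 × 9/16 = 642.9375
  chocolate: 1143 × 3/16 = 214.3125
  yellow: 1143 × 4/16 = 285.75
χ² = Σ (O − E)² / E
  black: (626 − 642.9375)² / 642.9375 = 0.4462
  chocolate: (249 − 214.3125)² / 214.3125 = 5.6143
  yellow: (268 − 285.75)² / 285.75 = 1.1026
χ² = 0.4462 + 5.6143 + 1.1026 = 7.1631 ≈ 7.163

7.163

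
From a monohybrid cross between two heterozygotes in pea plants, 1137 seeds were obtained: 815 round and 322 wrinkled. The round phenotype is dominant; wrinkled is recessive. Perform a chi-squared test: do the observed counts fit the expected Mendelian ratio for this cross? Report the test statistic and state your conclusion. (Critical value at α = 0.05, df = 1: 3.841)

6.685; not consistent

For a monohybrid cross between heterozygotes with complete dominance, the expected phenotypic ratio is 3:1.
Total ratio parts = 4. Expected numbers out of 1137:
  round: 1137 × 3/4 = 852.75
  wrinkled: 1137 × 1/4 = 284.25
χ² = Σ (O − E)² / E
  round: (815 − 852.75)² / 852.75 = 1.6711
  wrinkled: (322 − 284.25)² / 284.25 = 5.0134
χ² = 1.6711 + 5.0134 = 6.6845 ≈ 6.685
Degrees of freedom = 2 − 1 = 1; critical value at α = 0.05 is 3.841.
Since 6.685 > 3.841, we reject the null hypothesis — the data do not fit the 3:1 ratio.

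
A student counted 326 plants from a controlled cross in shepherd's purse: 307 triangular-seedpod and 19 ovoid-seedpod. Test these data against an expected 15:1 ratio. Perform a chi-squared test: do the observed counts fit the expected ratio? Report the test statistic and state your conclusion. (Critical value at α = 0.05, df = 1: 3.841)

Expected counts for N = 326 under a 15:1 ratio (total parts = 16):
  triangular-seedpod: 326 × 15/16 = 305.625
  ovoid-seedpod: 326 × 1/16 = 20.375
χ² = Σ (O − E)² / E
  triangular-seedpod: (307 − 305.625)² / 305.625 = 0.0062
  ovoid-seedpod: (19 − 20.375)² / 20.375 = 0.0928
χ² = 0.0062 + 0.0928 = 0.099
Degrees of freedom = 2 − 1 = 1; critical value at α = 0.05 is 3.841.
Since 0.099 < 3.841, we fail to reject the null hypothesis — the data are consistent with the 15:1 ratio.

0.099; consistent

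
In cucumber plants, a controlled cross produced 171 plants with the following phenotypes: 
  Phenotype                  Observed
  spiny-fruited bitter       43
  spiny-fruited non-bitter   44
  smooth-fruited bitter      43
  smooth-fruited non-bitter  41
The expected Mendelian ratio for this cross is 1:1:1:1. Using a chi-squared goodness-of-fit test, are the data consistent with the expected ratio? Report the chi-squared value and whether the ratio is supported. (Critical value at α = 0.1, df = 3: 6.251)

Under the 1:1:1:1 hypothesis (Σ ratio = 4, N = 171):
  spiny-fruited bitter: 171 × 1/4 = 42.75
  spiny-fruited non-bitter: 171 × 1/4 = 42.75
  smooth-fruited bitter: 171 × 1/4 = 42.75
  smooth-fruited non-bitter: 171 × 1/4 = 42.75
χ² = Σ (O − E)² / E
  spiny-fruited bitter: (43 − 42.75)² / 42.75 = 0.0015
  spiny-fruited non-bitter: (44 − 42.75)² / 42.75 = 0.0365
  smooth-fruited bitter: (43 − 42.75)² / 42.75 = 0.0015
  smooth-fruited non-bitter: (41 − 42.75)² / 42.75 = 0.0716
χ² = 0.0015 + 0.0365 + 0.0015 + 0.0716 = 0.1111 ≈ 0.111
Degrees of freedom = 4 − 1 = 3; critical value at α = 0.1 is 6.251.
Since 0.111 < 6.251, we fail to reject the null hypothesis — the data are consistent with the 1:1:1:1 ratio.

0.111; consistent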